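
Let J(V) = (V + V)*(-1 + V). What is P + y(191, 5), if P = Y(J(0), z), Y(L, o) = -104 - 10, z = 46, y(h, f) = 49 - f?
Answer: -70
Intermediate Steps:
J(V) = 2*V*(-1 + V) (J(V) = (2*V)*(-1 + V) = 2*V*(-1 + V))
Y(L, o) = -114
P = -114
P + y(191, 5) = -114 + (49 - 1*5) = -114 + (49 - 5) = -114 + 44 = -70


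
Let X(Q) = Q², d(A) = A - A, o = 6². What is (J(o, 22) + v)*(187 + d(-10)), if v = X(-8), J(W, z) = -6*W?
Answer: -28424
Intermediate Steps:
o = 36
d(A) = 0
v = 64 (v = (-8)² = 64)
(J(o, 22) + v)*(187 + d(-10)) = (-6*36 + 64)*(187 + 0) = (-216 + 64)*187 = -152*187 = -28424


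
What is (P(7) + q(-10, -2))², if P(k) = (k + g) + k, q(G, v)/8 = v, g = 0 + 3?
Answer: 1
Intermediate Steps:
g = 3
q(G, v) = 8*v
P(k) = 3 + 2*k (P(k) = (k + 3) + k = (3 + k) + k = 3 + 2*k)
(P(7) + q(-10, -2))² = ((3 + 2*7) + 8*(-2))² = ((3 + 14) - 16)² = (17 - 16)² = 1² = 1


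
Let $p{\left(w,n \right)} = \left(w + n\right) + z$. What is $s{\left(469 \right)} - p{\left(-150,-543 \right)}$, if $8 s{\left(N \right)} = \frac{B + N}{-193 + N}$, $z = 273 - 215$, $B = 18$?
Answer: $\frac{1402567}{2208} \approx 635.22$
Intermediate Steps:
$z = 58$ ($z = 273 - 215 = 58$)
$s{\left(N \right)} = \frac{18 + N}{8 \left(-193 + N\right)}$ ($s{\left(N \right)} = \frac{\left(18 + N\right) \frac{1}{-193 + N}}{8} = \frac{\frac{1}{-193 + N} \left(18 + N\right)}{8} = \frac{18 + N}{8 \left(-193 + N\right)}$)
$p{\left(w,n \right)} = 58 + n + w$ ($p{\left(w,n \right)} = \left(w + n\right) + 58 = \left(n + w\right) + 58 = 58 + n + w$)
$s{\left(469 \right)} - p{\left(-150,-543 \right)} = \frac{18 + 469}{8 \left(-193 + 469\right)} - \left(58 - 543 - 150\right) = \frac{1}{8} \cdot \frac{1}{276} \cdot 487 - -635 = \frac{1}{8} \cdot \frac{1}{276} \cdot 487 + 635 = \frac{487}{2208} + 635 = \frac{1402567}{2208}$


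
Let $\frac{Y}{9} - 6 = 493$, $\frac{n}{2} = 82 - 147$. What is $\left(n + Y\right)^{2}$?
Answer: $19018321$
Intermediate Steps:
$n = -130$ ($n = 2 \left(82 - 147\right) = 2 \left(-65\right) = -130$)
$Y = 4491$ ($Y = 54 + 9 \cdot 493 = 54 + 4437 = 4491$)
$\left(n + Y\right)^{2} = \left(-130 + 4491\right)^{2} = 4361^{2} = 19018321$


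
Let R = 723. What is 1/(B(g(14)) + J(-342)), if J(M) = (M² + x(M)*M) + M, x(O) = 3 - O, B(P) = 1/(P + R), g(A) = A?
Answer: -737/1008215 ≈ -0.00073100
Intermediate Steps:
B(P) = 1/(723 + P) (B(P) = 1/(P + 723) = 1/(723 + P))
J(M) = M + M² + M*(3 - M) (J(M) = (M² + (3 - M)*M) + M = (M² + M*(3 - M)) + M = M + M² + M*(3 - M))
1/(B(g(14)) + J(-342)) = 1/(1/(723 + 14) + 4*(-342)) = 1/(1/737 - 1368) = 1/(-1008215/737) = -737/1008215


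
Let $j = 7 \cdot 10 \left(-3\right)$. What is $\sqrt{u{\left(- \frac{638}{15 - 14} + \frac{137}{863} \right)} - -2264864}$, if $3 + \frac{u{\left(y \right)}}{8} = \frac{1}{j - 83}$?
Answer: $\frac{4 \sqrt{12152140426}}{293} \approx 1504.9$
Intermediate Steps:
$j = -210$ ($j = 70 \left(-3\right) = -210$)
$u{\left(y \right)} = - \frac{7040}{293}$ ($u{\left(y \right)} = -24 + \frac{8}{-210 - 83} = -24 + \frac{8}{-293} = -24 + 8 \left(- \frac{1}{293}\right) = -24 - \frac{8}{293} = - \frac{7040}{293}$)
$\sqrt{u{\left(- \frac{638}{15 - 14} + \frac{137}{863} \right)} - -2264864} = \sqrt{- \frac{7040}{293} - -2264864} = \sqrt{- \frac{7040}{293} + 2264864} = \sqrt{\frac{663598112}{293}} = \frac{4 \sqrt{12152140426}}{293}$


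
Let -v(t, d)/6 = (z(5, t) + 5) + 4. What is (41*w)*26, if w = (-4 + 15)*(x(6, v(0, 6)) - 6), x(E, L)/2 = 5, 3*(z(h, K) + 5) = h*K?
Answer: 46904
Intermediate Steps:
z(h, K) = -5 + K*h/3 (z(h, K) = -5 + (h*K)/3 = -5 + (K*h)/3 = -5 + K*h/3)
v(t, d) = -24 - 10*t (v(t, d) = -6*(((-5 + (⅓)*t*5) + 5) + 4) = -6*(((-5 + 5*t/3) + 5) + 4) = -6*(5*t/3 + 4) = -6*(4 + 5*t/3) = -24 - 10*t)
x(E, L) = 10 (x(E, L) = 2*5 = 10)
w = 44 (w = (-4 + 15)*(10 - 6) = 11*4 = 44)
(41*w)*26 = (41*44)*26 = 1804*26 = 46904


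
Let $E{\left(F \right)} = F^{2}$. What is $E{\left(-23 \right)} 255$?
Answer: $134895$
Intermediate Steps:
$E{\left(-23 \right)} 255 = \left(-23\right)^{2} \cdot 255 = 529 \cdot 255 = 134895$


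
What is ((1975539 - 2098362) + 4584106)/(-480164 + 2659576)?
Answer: 4461283/2179412 ≈ 2.0470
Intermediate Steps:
((1975539 - 2098362) + 4584106)/(-480164 + 2659576) = (-122823 + 4584106)/2179412 = 4461283*(1/2179412) = 4461283/2179412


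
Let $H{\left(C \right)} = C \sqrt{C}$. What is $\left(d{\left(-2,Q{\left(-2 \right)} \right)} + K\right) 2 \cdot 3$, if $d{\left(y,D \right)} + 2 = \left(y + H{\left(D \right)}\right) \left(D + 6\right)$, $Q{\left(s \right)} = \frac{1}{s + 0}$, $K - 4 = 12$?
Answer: $18 - \frac{33 i \sqrt{2}}{4} \approx 18.0 - 11.667 i$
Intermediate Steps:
$K = 16$ ($K = 4 + 12 = 16$)
$Q{\left(s \right)} = \frac{1}{s}$
$H{\left(C \right)} = C^{\frac{3}{2}}$
$d{\left(y,D \right)} = -2 + \left(6 + D\right) \left(y + D^{\frac{3}{2}}\right)$ ($d{\left(y,D \right)} = -2 + \left(y + D^{\frac{3}{2}}\right) \left(D + 6\right) = -2 + \left(y + D^{\frac{3}{2}}\right) \left(6 + D\right) = -2 + \left(6 + D\right) \left(y + D^{\frac{3}{2}}\right)$)
$\left(d{\left(-2,Q{\left(-2 \right)} \right)} + K\right) 2 \cdot 3 = \left(\left(-2 + \left(\frac{1}{-2}\right)^{\frac{5}{2}} + 6 \left(-2\right) + 6 \left(\frac{1}{-2}\right)^{\frac{3}{2}} + \frac{1}{-2} \left(-2\right)\right) + 16\right) 2 \cdot 3 = \left(\left(-2 + \left(- \frac{1}{2}\right)^{\frac{5}{2}} - 12 + 6 \left(- \frac{1}{2}\right)^{\frac{3}{2}} - -1\right) + 16\right) 6 = \left(\left(-2 + \frac{i \sqrt{2}}{8} - 12 + 6 \left(- \frac{i \sqrt{2}}{4}\right) + 1\right) + 16\right) 6 = \left(\left(-2 + \frac{i \sqrt{2}}{8} - 12 - \frac{3 i \sqrt{2}}{2} + 1\right) + 16\right) 6 = \left(\left(-13 - \frac{11 i \sqrt{2}}{8}\right) + 16\right) 6 = \left(3 - \frac{11 i \sqrt{2}}{8}\right) 6 = 18 - \frac{33 i \sqrt{2}}{4}$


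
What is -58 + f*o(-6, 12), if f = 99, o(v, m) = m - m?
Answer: -58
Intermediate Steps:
o(v, m) = 0
-58 + f*o(-6, 12) = -58 + 99*0 = -58 + 0 = -58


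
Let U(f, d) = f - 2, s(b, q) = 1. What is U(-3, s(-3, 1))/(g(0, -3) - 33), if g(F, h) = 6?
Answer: 5/27 ≈ 0.18519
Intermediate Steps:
U(f, d) = -2 + f
U(-3, s(-3, 1))/(g(0, -3) - 33) = (-2 - 3)/(6 - 33) = -5/(-27) = -1/27*(-5) = 5/27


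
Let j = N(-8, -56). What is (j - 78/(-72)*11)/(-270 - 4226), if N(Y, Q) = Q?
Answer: 529/53952 ≈ 0.0098050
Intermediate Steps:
j = -56
(j - 78/(-72)*11)/(-270 - 4226) = (-56 - 78/(-72)*11)/(-270 - 4226) = (-56 - 78*(-1/72)*11)/(-4496) = (-56 + (13/12)*11)*(-1/4496) = (-56 + 143/12)*(-1/4496) = -529/12*(-1/4496) = 529/53952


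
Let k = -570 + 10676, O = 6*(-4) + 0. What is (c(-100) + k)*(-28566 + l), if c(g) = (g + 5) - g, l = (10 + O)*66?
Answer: -298173390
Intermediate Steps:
O = -24 (O = -24 + 0 = -24)
l = -924 (l = (10 - 24)*66 = -14*66 = -924)
c(g) = 5 (c(g) = (5 + g) - g = 5)
k = 10106
(c(-100) + k)*(-28566 + l) = (5 + 10106)*(-28566 - 924) = 10111*(-29490) = -298173390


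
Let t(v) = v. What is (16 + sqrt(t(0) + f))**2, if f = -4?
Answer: 252 + 64*I ≈ 252.0 + 64.0*I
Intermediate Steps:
(16 + sqrt(t(0) + f))**2 = (16 + sqrt(0 - 4))**2 = (16 + sqrt(-4))**2 = (16 + 2*I)**2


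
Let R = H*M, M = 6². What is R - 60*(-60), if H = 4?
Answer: 3744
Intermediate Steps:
M = 36
R = 144 (R = 4*36 = 144)
R - 60*(-60) = 144 - 60*(-60) = 144 + 3600 = 3744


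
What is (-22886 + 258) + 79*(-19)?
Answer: -24129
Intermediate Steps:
(-22886 + 258) + 79*(-19) = -22628 - 1501 = -24129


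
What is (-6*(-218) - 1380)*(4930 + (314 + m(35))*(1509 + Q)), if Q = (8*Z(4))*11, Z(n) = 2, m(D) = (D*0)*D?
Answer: -38449440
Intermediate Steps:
m(D) = 0 (m(D) = 0*D = 0)
Q = 176 (Q = (8*2)*11 = 16*11 = 176)
(-6*(-218) - 1380)*(4930 + (314 + m(35))*(1509 + Q)) = (-6*(-218) - 1380)*(4930 + (314 + 0)*(1509 + 176)) = (1308 - 1380)*(4930 + 314*1685) = -72*(4930 + 529090) = -72*534020 = -38449440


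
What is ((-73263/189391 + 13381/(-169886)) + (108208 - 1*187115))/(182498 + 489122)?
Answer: -2538838191466371/21609292520090120 ≈ -0.11749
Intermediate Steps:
((-73263/189391 + 13381/(-169886)) + (108208 - 1*187115))/(182498 + 489122) = ((-73263*1/189391 + 13381*(-1/169886)) + (108208 - 187115))/671620 = ((-73263/189391 - 13381/169886) - 78907)*(1/671620) = (-14980598989/32174879426 - 78907)*(1/671620) = -2538838191466371/32174879426*1/671620 = -2538838191466371/21609292520090120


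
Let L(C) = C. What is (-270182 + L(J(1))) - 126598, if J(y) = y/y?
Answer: -396779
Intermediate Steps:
J(y) = 1
(-270182 + L(J(1))) - 126598 = (-270182 + 1) - 126598 = -270181 - 126598 = -396779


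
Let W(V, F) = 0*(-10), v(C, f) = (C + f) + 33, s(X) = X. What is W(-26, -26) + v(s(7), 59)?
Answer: 99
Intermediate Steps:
v(C, f) = 33 + C + f
W(V, F) = 0
W(-26, -26) + v(s(7), 59) = 0 + (33 + 7 + 59) = 0 + 99 = 99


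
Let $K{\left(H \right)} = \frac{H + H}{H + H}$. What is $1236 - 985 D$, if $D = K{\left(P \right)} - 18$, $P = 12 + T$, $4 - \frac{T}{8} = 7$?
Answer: $17981$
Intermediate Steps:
$T = -24$ ($T = 32 - 56 = -24$)
$P = -12$ ($P = 12 - 24 = -12$)
$K{\left(H \right)} = 1$ ($K{\left(H \right)} = \frac{2 H}{2 H} = 2 H \frac{1}{2 H} = 1$)
$D = -17$ ($D = 1 - 18 = -17$)
$1236 - 985 D = 1236 - -16745 = 1236 + 16745 = 17981$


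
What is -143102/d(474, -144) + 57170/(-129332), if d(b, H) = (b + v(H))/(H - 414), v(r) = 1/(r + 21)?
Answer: 635125971554803/3770092466 ≈ 1.6846e+5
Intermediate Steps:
v(r) = 1/(21 + r)
d(b, H) = (b + 1/(21 + H))/(-414 + H) (d(b, H) = (b + 1/(21 + H))/(H - 414) = (b + 1/(21 + H))/(-414 + H))
-143102/d(474, -144) + 57170/(-129332) = -143102*(-414 - 144)*(21 - 144)/(1 + 474*(21 - 144)) + 57170/(-129332) = -143102*68634/(1 + 474*(-123)) + 57170*(-1/129332) = -143102*68634/(1 - 58302) - 28585/64666 = -143102/((-1/558*(-1/123)*(-58301))) - 28585/64666 = -143102/(-58301/68634) - 28585/64666 = -143102*(-68634/58301) - 28585/64666 = 9821662668/58301 - 28585/64666 = 635125971554803/3770092466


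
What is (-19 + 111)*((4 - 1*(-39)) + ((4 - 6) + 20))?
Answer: 5612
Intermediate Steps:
(-19 + 111)*((4 - 1*(-39)) + ((4 - 6) + 20)) = 92*((4 + 39) + (-2 + 20)) = 92*(43 + 18) = 92*61 = 5612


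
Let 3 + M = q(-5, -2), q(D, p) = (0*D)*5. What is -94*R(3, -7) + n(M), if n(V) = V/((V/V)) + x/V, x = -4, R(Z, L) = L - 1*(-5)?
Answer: 559/3 ≈ 186.33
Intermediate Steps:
R(Z, L) = 5 + L (R(Z, L) = L + 5 = 5 + L)
q(D, p) = 0 (q(D, p) = 0*5 = 0)
M = -3 (M = -3 + 0 = -3)
n(V) = V - 4/V (n(V) = V/((V/V)) - 4/V = V/1 - 4/V = V*1 - 4/V = V - 4/V)
-94*R(3, -7) + n(M) = -94*(5 - 7) + (-3 - 4/(-3)) = -94*(-2) + (-3 - 4*(-⅓)) = 188 + (-3 + 4/3) = 188 - 5/3 = 559/3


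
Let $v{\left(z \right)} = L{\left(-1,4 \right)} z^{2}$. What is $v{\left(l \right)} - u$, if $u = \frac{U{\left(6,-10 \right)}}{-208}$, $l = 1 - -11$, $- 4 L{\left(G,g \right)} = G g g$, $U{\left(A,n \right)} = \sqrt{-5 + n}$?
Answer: $576 + \frac{i \sqrt{15}}{208} \approx 576.0 + 0.01862 i$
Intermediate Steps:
$L{\left(G,g \right)} = - \frac{G g^{2}}{4}$ ($L{\left(G,g \right)} = - \frac{G g g}{4} = - \frac{G g^{2}}{4}$)
$l = 12$ ($l = 1 + 11 = 12$)
$u = - \frac{i \sqrt{15}}{208}$ ($u = \frac{\sqrt{-5 - 10}}{-208} = \sqrt{-15} \left(- \frac{1}{208}\right) = i \sqrt{15} \left(- \frac{1}{208}\right) = - \frac{i \sqrt{15}}{208} \approx - 0.01862 i$)
$v{\left(z \right)} = 4 z^{2}$ ($v{\left(z \right)} = \left(- \frac{1}{4}\right) \left(-1\right) 4^{2} z^{2} = \left(- \frac{1}{4}\right) \left(-1\right) 16 z^{2} = 4 z^{2}$)
$v{\left(l \right)} - u = 4 \cdot 12^{2} - - \frac{i \sqrt{15}}{208} = 4 \cdot 144 + \frac{i \sqrt{15}}{208} = 576 + \frac{i \sqrt{15}}{208}$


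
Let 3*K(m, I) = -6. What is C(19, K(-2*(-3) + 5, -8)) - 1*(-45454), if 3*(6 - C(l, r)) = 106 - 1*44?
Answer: 136318/3 ≈ 45439.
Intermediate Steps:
K(m, I) = -2 (K(m, I) = (⅓)*(-6) = -2)
C(l, r) = -44/3 (C(l, r) = 6 - (106 - 1*44)/3 = 6 - (106 - 44)/3 = 6 - ⅓*62 = 6 - 62/3 = -44/3)
C(19, K(-2*(-3) + 5, -8)) - 1*(-45454) = -44/3 - 1*(-45454) = -44/3 + 45454 = 136318/3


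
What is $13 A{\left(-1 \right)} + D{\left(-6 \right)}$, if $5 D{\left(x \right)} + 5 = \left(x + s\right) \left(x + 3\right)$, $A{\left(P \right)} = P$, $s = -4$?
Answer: $-8$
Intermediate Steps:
$D{\left(x \right)} = -1 + \frac{\left(-4 + x\right) \left(3 + x\right)}{5}$ ($D{\left(x \right)} = -1 + \frac{\left(x - 4\right) \left(x + 3\right)}{5} = -1 + \frac{\left(-4 + x\right) \left(3 + x\right)}{5}$)
$13 A{\left(-1 \right)} + D{\left(-6 \right)} = 13 \left(-1\right) - \left(\frac{11}{5} - \frac{36}{5}\right) = -13 + \left(- \frac{17}{5} + \frac{6}{5} + \frac{1}{5} \cdot 36\right) = -13 + \left(- \frac{17}{5} + \frac{6}{5} + \frac{36}{5}\right) = -13 + 5 = -8$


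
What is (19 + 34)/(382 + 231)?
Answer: 53/613 ≈ 0.086460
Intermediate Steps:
(19 + 34)/(382 + 231) = 53/613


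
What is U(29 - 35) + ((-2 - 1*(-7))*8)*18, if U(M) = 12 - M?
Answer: 738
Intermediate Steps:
U(29 - 35) + ((-2 - 1*(-7))*8)*18 = (12 - (29 - 35)) + ((-2 - 1*(-7))*8)*18 = (12 - 1*(-6)) + ((-2 + 7)*8)*18 = (12 + 6) + (5*8)*18 = 18 + 40*18 = 18 + 720 = 738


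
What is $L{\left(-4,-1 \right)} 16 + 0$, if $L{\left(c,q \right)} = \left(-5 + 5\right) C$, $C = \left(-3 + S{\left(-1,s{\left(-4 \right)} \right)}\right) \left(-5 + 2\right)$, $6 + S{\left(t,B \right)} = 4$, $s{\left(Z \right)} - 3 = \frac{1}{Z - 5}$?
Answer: $0$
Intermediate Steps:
$s{\left(Z \right)} = 3 + \frac{1}{-5 + Z}$ ($s{\left(Z \right)} = 3 + \frac{1}{Z - 5} = 3 + \frac{1}{-5 + Z}$)
$S{\left(t,B \right)} = -2$ ($S{\left(t,B \right)} = -6 + 4 = -2$)
$C = 15$ ($C = \left(-3 - 2\right) \left(-5 + 2\right) = \left(-5\right) \left(-3\right) = 15$)
$L{\left(c,q \right)} = 0$ ($L{\left(c,q \right)} = \left(-5 + 5\right) 15 = 0 \cdot 15 = 0$)
$L{\left(-4,-1 \right)} 16 + 0 = 0 \cdot 16 + 0 = 0 + 0 = 0$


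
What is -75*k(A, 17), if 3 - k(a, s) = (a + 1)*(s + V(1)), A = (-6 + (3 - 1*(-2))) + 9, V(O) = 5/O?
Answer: 14625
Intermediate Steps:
A = 8 (A = (-6 + (3 + 2)) + 9 = (-6 + 5) + 9 = -1 + 9 = 8)
k(a, s) = 3 - (1 + a)*(5 + s) (k(a, s) = 3 - (a + 1)*(s + 5/1) = 3 - (1 + a)*(s + 5*1) = 3 - (1 + a)*(s + 5) = 3 - (1 + a)*(5 + s))
-75*k(A, 17) = -75*(-2 - 1*17 - 5*8 - 1*8*17) = -75*(-2 - 17 - 40 - 136) = -75*(-195) = 14625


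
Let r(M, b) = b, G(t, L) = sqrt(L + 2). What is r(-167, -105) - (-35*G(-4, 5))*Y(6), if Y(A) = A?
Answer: -105 + 210*sqrt(7) ≈ 450.61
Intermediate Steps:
G(t, L) = sqrt(2 + L)
r(-167, -105) - (-35*G(-4, 5))*Y(6) = -105 - (-35*sqrt(2 + 5))*6 = -105 - (-35*sqrt(7))*6 = -105 - (-210)*sqrt(7) = -105 + 210*sqrt(7)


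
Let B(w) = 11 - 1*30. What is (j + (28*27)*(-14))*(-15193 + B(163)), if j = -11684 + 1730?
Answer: 312424056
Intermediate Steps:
B(w) = -19 (B(w) = 11 - 30 = -19)
j = -9954
(j + (28*27)*(-14))*(-15193 + B(163)) = (-9954 + (28*27)*(-14))*(-15193 - 19) = (-9954 + 756*(-14))*(-15212) = (-9954 - 10584)*(-15212) = -20538*(-15212) = 312424056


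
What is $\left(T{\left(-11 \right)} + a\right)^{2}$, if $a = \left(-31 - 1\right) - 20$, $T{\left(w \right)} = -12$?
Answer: $4096$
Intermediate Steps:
$a = -52$ ($a = -32 - 20 = -52$)
$\left(T{\left(-11 \right)} + a\right)^{2} = \left(-12 - 52\right)^{2} = \left(-64\right)^{2} = 4096$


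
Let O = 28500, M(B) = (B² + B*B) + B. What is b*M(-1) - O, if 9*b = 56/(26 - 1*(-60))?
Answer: -11029472/387 ≈ -28500.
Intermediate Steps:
M(B) = B + 2*B² (M(B) = (B² + B²) + B = 2*B² + B = B + 2*B²)
b = 28/387 (b = (56/(26 - 1*(-60)))/9 = (56/(26 + 60))/9 = (56/86)/9 = (56*(1/86))/9 = (⅑)*(28/43) = 28/387 ≈ 0.072351)
b*M(-1) - O = 28*(-(1 + 2*(-1)))/387 - 1*28500 = 28*(-(1 - 2))/387 - 28500 = 28*(-1*(-1))/387 - 28500 = (28/387)*1 - 28500 = 28/387 - 28500 = -11029472/387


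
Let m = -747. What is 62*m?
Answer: -46314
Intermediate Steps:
62*m = 62*(-747) = -46314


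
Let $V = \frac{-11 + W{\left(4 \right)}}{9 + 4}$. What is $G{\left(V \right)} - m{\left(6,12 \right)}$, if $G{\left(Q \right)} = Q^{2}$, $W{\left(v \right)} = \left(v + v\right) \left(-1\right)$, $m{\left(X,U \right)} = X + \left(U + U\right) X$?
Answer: $- \frac{24989}{169} \approx -147.86$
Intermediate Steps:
$m{\left(X,U \right)} = X + 2 U X$
$W{\left(v \right)} = - 2 v$ ($W{\left(v \right)} = 2 v \left(-1\right) = - 2 v$)
$V = - \frac{19}{13}$ ($V = \frac{-11 - 8}{9 + 4} = \frac{-11 - 8}{13} = \left(-19\right) \frac{1}{13} = - \frac{19}{13} \approx -1.4615$)
$G{\left(V \right)} - m{\left(6,12 \right)} = \left(- \frac{19}{13}\right)^{2} - 6 \left(1 + 2 \cdot 12\right) = \frac{361}{169} - 6 \left(1 + 24\right) = \frac{361}{169} - 6 \cdot 25 = \frac{361}{169} - 150 = - \frac{24989}{169}$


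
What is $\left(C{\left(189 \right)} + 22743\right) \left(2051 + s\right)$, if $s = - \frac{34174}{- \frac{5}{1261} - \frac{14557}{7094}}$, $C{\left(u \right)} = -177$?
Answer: $\frac{7749759174611958}{18391847} \approx 4.2137 \cdot 10^{8}$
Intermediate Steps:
$s = \frac{305704678916}{18391847}$ ($s = - \frac{34174}{\left(-5\right) \frac{1}{1261} - \frac{14557}{7094}} = - \frac{34174}{- \frac{5}{1261} - \frac{14557}{7094}} = - \frac{34174}{- \frac{18391847}{8945534}} = \left(-34174\right) \left(- \frac{8945534}{18391847}\right) = \frac{305704678916}{18391847} \approx 16622.0$)
$\left(C{\left(189 \right)} + 22743\right) \left(2051 + s\right) = \left(-177 + 22743\right) \left(2051 + \frac{305704678916}{18391847}\right) = 22566 \cdot \frac{343426357113}{18391847} = \frac{7749759174611958}{18391847}$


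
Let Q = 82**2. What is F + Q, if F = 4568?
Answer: 11292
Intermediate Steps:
Q = 6724
F + Q = 4568 + 6724 = 11292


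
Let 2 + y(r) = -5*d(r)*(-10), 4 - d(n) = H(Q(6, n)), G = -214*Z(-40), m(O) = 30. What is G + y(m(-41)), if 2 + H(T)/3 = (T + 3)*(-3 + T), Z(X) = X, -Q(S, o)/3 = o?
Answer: -1204592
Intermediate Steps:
Q(S, o) = -3*o
H(T) = -6 + 3*(-3 + T)*(3 + T) (H(T) = -6 + 3*((T + 3)*(-3 + T)) = -6 + 3*((3 + T)*(-3 + T)) = -6 + 3*((-3 + T)*(3 + T)) = -6 + 3*(-3 + T)*(3 + T))
G = 8560 (G = -214*(-40) = 8560)
d(n) = 37 - 27*n² (d(n) = 4 - (-33 + 3*(-3*n)²) = 4 - (-33 + 3*(9*n²)) = 4 - (-33 + 27*n²) = 4 + (33 - 27*n²) = 37 - 27*n²)
y(r) = 1848 - 1350*r² (y(r) = -2 - 5*(37 - 27*r²)*(-10) = -2 + (-185 + 135*r²)*(-10) = -2 + (1850 - 1350*r²) = 1848 - 1350*r²)
G + y(m(-41)) = 8560 + (1848 - 1350*30²) = 8560 + (1848 - 1350*900) = 8560 + (1848 - 1215000) = 8560 - 1213152 = -1204592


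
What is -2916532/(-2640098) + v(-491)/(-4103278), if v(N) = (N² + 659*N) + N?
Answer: 6093207141919/5416528020622 ≈ 1.1249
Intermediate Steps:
v(N) = N² + 660*N
-2916532/(-2640098) + v(-491)/(-4103278) = -2916532/(-2640098) - 491*(660 - 491)/(-4103278) = -2916532*(-1/2640098) - 491*169*(-1/4103278) = 1458266/1320049 - 82979*(-1/4103278) = 1458266/1320049 + 82979/4103278 = 6093207141919/5416528020622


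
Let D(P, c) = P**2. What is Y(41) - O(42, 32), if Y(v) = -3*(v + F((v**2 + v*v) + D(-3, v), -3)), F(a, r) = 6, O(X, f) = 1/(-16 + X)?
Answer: -3667/26 ≈ -141.04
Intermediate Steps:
Y(v) = -18 - 3*v (Y(v) = -3*(v + 6) = -3*(6 + v) = -18 - 3*v)
Y(41) - O(42, 32) = (-18 - 3*41) - 1/(-16 + 42) = (-18 - 123) - 1/26 = -141 - 1*1/26 = -141 - 1/26 = -3667/26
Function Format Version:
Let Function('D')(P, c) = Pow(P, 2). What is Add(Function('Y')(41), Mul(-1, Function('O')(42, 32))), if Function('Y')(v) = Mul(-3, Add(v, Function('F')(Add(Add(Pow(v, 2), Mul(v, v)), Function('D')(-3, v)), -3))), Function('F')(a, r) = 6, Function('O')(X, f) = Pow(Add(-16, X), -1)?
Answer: Rational(-3667, 26) ≈ -141.04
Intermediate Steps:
Function('Y')(v) = Add(-18, Mul(-3, v)) (Function('Y')(v) = Mul(-3, Add(v, 6)) = Mul(-3, Add(6, v)) = Add(-18, Mul(-3, v)))
Add(Function('Y')(41), Mul(-1, Function('O')(42, 32))) = Add(Add(-18, Mul(-3, 41)), Mul(-1, Pow(Add(-16, 42), -1))) = Add(Add(-18, -123), Mul(-1, Pow(26, -1))) = Add(-141, Mul(-1, Rational(1, 26))) = Add(-141, Rational(-1, 26)) = Rational(-3667, 26)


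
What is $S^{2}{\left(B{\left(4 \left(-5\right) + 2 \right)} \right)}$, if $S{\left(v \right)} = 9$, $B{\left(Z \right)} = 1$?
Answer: $81$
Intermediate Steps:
$S^{2}{\left(B{\left(4 \left(-5\right) + 2 \right)} \right)} = 9^{2} = 81$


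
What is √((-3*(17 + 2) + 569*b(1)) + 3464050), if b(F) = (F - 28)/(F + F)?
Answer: √13825246/2 ≈ 1859.1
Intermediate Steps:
b(F) = (-28 + F)/(2*F) (b(F) = (-28 + F)/((2*F)) = (-28 + F)*(1/(2*F)) = (-28 + F)/(2*F))
√((-3*(17 + 2) + 569*b(1)) + 3464050) = √((-3*(17 + 2) + 569*((½)*(-28 + 1)/1)) + 3464050) = √((-3*19 + 569*((½)*1*(-27))) + 3464050) = √((-57 + 569*(-27/2)) + 3464050) = √((-57 - 15363/2) + 3464050) = √(-15477/2 + 3464050) = √(6912623/2) = √13825246/2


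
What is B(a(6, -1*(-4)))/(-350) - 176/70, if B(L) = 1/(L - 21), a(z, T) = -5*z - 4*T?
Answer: -58959/23450 ≈ -2.5142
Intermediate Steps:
B(L) = 1/(-21 + L)
B(a(6, -1*(-4)))/(-350) - 176/70 = 1/(-21 + (-5*6 - (-4)*(-4))*(-350)) - 176/70 = -1/350/(-21 + (-30 - 4*4)) - 176*1/70 = -1/350/(-21 + (-30 - 16)) - 88/35 = -1/350/(-21 - 46) - 88/35 = -1/350/(-67) - 88/35 = -1/67*(-1/350) - 88/35 = 1/23450 - 88/35 = -58959/23450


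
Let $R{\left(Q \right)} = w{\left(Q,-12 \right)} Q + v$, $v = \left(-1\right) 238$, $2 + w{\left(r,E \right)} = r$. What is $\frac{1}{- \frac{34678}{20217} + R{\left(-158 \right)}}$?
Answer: $\frac{20217}{506239436} \approx 3.9936 \cdot 10^{-5}$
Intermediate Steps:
$w{\left(r,E \right)} = -2 + r$
$v = -238$
$R{\left(Q \right)} = -238 + Q \left(-2 + Q\right)$ ($R{\left(Q \right)} = \left(-2 + Q\right) Q - 238 = Q \left(-2 + Q\right) - 238 = -238 + Q \left(-2 + Q\right)$)
$\frac{1}{- \frac{34678}{20217} + R{\left(-158 \right)}} = \frac{1}{- \frac{34678}{20217} - \left(238 + 158 \left(-2 - 158\right)\right)} = \frac{1}{\left(-34678\right) \frac{1}{20217} - -25042} = \frac{1}{- \frac{34678}{20217} + \left(-238 + 25280\right)} = \frac{1}{- \frac{34678}{20217} + 25042} = \frac{1}{\frac{506239436}{20217}} = \frac{20217}{506239436}$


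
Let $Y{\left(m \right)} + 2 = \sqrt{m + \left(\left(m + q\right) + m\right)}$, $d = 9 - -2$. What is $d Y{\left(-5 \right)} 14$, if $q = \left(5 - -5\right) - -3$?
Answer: $-308 + 154 i \sqrt{2} \approx -308.0 + 217.79 i$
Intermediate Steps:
$q = 13$ ($q = \left(5 + 5\right) + 3 = 10 + 3 = 13$)
$d = 11$ ($d = 9 + 2 = 11$)
$Y{\left(m \right)} = -2 + \sqrt{13 + 3 m}$ ($Y{\left(m \right)} = -2 + \sqrt{m + \left(\left(m + 13\right) + m\right)} = -2 + \sqrt{m + \left(\left(13 + m\right) + m\right)} = -2 + \sqrt{m + \left(13 + 2 m\right)} = -2 + \sqrt{13 + 3 m}$)
$d Y{\left(-5 \right)} 14 = 11 \left(-2 + \sqrt{13 + 3 \left(-5\right)}\right) 14 = 11 \left(-2 + \sqrt{13 - 15}\right) 14 = 11 \left(-2 + \sqrt{-2}\right) 14 = 11 \left(-2 + i \sqrt{2}\right) 14 = \left(-22 + 11 i \sqrt{2}\right) 14 = -308 + 154 i \sqrt{2}$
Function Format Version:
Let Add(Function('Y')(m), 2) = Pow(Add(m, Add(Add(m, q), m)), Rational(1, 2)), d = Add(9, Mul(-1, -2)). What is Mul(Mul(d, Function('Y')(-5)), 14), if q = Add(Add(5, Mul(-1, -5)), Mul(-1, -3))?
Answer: Add(-308, Mul(154, I, Pow(2, Rational(1, 2)))) ≈ Add(-308.00, Mul(217.79, I))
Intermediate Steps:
q = 13 (q = Add(Add(5, 5), 3) = Add(10, 3) = 13)
d = 11 (d = Add(9, 2) = 11)
Function('Y')(m) = Add(-2, Pow(Add(13, Mul(3, m)), Rational(1, 2))) (Function('Y')(m) = Add(-2, Pow(Add(m, Add(Add(m, 13), m)), Rational(1, 2))) = Add(-2, Pow(Add(m, Add(Add(13, m), m)), Rational(1, 2))) = Add(-2, Pow(Add(m, Add(13, Mul(2, m))), Rational(1, 2))) = Add(-2, Pow(Add(13, Mul(3, m)), Rational(1, 2))))
Mul(Mul(d, Function('Y')(-5)), 14) = Mul(Mul(11, Add(-2, Pow(Add(13, Mul(3, -5)), Rational(1, 2)))), 14) = Mul(Mul(11, Add(-2, Pow(Add(13, -15), Rational(1, 2)))), 14) = Mul(Mul(11, Add(-2, Pow(-2, Rational(1, 2)))), 14) = Mul(Mul(11, Add(-2, Mul(I, Pow(2, Rational(1, 2))))), 14) = Mul(Add(-22, Mul(11, I, Pow(2, Rational(1, 2)))), 14) = Add(-308, Mul(154, I, Pow(2, Rational(1, 2))))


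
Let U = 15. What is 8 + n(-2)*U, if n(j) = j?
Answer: -22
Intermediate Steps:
8 + n(-2)*U = 8 - 2*15 = 8 - 30 = -22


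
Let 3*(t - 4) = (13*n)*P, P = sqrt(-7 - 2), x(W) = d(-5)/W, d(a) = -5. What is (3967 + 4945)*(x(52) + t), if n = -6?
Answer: 452284/13 - 695136*I ≈ 34791.0 - 6.9514e+5*I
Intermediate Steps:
x(W) = -5/W
P = 3*I (P = sqrt(-9) = 3*I ≈ 3.0*I)
t = 4 - 78*I (t = 4 + ((13*(-6))*(3*I))/3 = 4 + (-234*I)/3 = 4 - 78*I ≈ 4.0 - 78.0*I)
(3967 + 4945)*(x(52) + t) = (3967 + 4945)*(-5/52 + (4 - 78*I)) = 8912*(-5*1/52 + (4 - 78*I)) = 8912*(-5/52 + (4 - 78*I)) = 8912*(203/52 - 78*I) = 452284/13 - 695136*I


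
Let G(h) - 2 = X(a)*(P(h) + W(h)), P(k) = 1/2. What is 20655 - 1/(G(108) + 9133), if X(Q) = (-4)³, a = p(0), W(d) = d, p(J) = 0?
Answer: 45255104/2191 ≈ 20655.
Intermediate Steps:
P(k) = ½
a = 0
X(Q) = -64
G(h) = -30 - 64*h (G(h) = 2 - 64*(½ + h) = 2 + (-32 - 64*h) = -30 - 64*h)
20655 - 1/(G(108) + 9133) = 20655 - 1/((-30 - 64*108) + 9133) = 20655 - 1/((-30 - 6912) + 9133) = 20655 - 1/(-6942 + 9133) = 20655 - 1/2191 = 45255104/2191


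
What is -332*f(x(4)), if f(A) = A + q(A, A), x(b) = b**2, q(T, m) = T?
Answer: -10624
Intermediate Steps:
f(A) = 2*A (f(A) = A + A = 2*A)
-332*f(x(4)) = -664*4**2 = -664*16 = -332*32 = -10624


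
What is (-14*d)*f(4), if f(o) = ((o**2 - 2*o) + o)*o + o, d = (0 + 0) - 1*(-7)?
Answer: -5096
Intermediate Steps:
d = 7 (d = 0 + 7 = 7)
f(o) = o + o*(o**2 - o) (f(o) = (o**2 - o)*o + o = o*(o**2 - o) + o = o + o*(o**2 - o))
(-14*d)*f(4) = (-14*7)*(4*(1 + 4**2 - 1*4)) = -392*(1 + 16 - 4) = -392*13 = -98*52 = -5096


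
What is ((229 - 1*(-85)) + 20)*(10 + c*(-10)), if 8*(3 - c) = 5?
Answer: -9185/2 ≈ -4592.5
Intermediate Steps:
c = 19/8 (c = 3 - ⅛*5 = 3 - 5/8 = 19/8 ≈ 2.3750)
((229 - 1*(-85)) + 20)*(10 + c*(-10)) = ((229 - 1*(-85)) + 20)*(10 + (19/8)*(-10)) = ((229 + 85) + 20)*(10 - 95/4) = (314 + 20)*(-55/4) = 334*(-55/4) = -9185/2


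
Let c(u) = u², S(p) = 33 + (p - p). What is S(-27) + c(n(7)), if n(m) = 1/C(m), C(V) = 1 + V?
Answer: 2113/64 ≈ 33.016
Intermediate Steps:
S(p) = 33 (S(p) = 33 + 0 = 33)
n(m) = 1/(1 + m)
S(-27) + c(n(7)) = 33 + (1/(1 + 7))² = 33 + (1/8)² = 33 + (⅛)² = 33 + 1/64 = 2113/64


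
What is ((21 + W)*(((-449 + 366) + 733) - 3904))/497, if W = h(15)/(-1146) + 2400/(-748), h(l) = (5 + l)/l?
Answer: -18608776706/159762141 ≈ -116.48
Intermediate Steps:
h(l) = (5 + l)/l
W = -1031774/321453 (W = ((5 + 15)/15)/(-1146) + 2400/(-748) = ((1/15)*20)*(-1/1146) + 2400*(-1/748) = (4/3)*(-1/1146) - 600/187 = -2/1719 - 600/187 = -1031774/321453 ≈ -3.2097)
((21 + W)*(((-449 + 366) + 733) - 3904))/497 = ((21 - 1031774/321453)*(((-449 + 366) + 733) - 3904))/497 = (5718739*((-83 + 733) - 3904)/321453)*(1/497) = (5718739*(650 - 3904)/321453)*(1/497) = ((5718739/321453)*(-3254))*(1/497) = -18608776706/321453*1/497 = -18608776706/159762141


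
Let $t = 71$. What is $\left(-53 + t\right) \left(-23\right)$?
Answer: $-414$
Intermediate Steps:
$\left(-53 + t\right) \left(-23\right) = \left(-53 + 71\right) \left(-23\right) = 18 \left(-23\right) = -414$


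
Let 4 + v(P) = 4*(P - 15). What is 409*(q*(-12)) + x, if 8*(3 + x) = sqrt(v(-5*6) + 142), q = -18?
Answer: 88341 + I*sqrt(42)/8 ≈ 88341.0 + 0.81009*I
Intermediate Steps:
v(P) = -64 + 4*P (v(P) = -4 + 4*(P - 15) = -4 + 4*(-15 + P) = -4 + (-60 + 4*P) = -64 + 4*P)
x = -3 + I*sqrt(42)/8 (x = -3 + sqrt((-64 + 4*(-5*6)) + 142)/8 = -3 + sqrt((-64 + 4*(-30)) + 142)/8 = -3 + sqrt((-64 - 120) + 142)/8 = -3 + sqrt(-184 + 142)/8 = -3 + sqrt(-42)/8 = -3 + (I*sqrt(42))/8 = -3 + I*sqrt(42)/8 ≈ -3.0 + 0.81009*I)
409*(q*(-12)) + x = 409*(-18*(-12)) + (-3 + I*sqrt(42)/8) = 409*216 + (-3 + I*sqrt(42)/8) = 88344 + (-3 + I*sqrt(42)/8) = 88341 + I*sqrt(42)/8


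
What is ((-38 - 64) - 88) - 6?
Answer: -196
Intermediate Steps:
((-38 - 64) - 88) - 6 = (-102 - 88) - 6 = -190 - 6 = -196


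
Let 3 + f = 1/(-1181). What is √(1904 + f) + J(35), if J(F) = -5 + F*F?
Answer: 1220 + 2*√662859870/1181 ≈ 1263.6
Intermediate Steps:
f = -3544/1181 (f = -3 + 1/(-1181) = -3 - 1/1181 = -3544/1181 ≈ -3.0008)
J(F) = -5 + F²
√(1904 + f) + J(35) = √(1904 - 3544/1181) + (-5 + 35²) = √(2245080/1181) + (-5 + 1225) = 2*√662859870/1181 + 1220 = 1220 + 2*√662859870/1181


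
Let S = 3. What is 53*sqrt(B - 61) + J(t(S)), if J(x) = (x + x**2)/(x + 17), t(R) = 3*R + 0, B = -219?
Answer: 45/13 + 106*I*sqrt(70) ≈ 3.4615 + 886.86*I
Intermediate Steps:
t(R) = 3*R
J(x) = (x + x**2)/(17 + x)
53*sqrt(B - 61) + J(t(S)) = 53*sqrt(-219 - 61) + (3*3)*(1 + 3*3)/(17 + 3*3) = 53*sqrt(-280) + 9*(1 + 9)/(17 + 9) = 53*(2*I*sqrt(70)) + 9*10/26 = 106*I*sqrt(70) + 9*(1/26)*10 = 106*I*sqrt(70) + 45/13 = 45/13 + 106*I*sqrt(70)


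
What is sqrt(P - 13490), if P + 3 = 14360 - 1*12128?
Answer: I*sqrt(11261) ≈ 106.12*I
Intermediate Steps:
P = 2229 (P = -3 + (14360 - 1*12128) = -3 + (14360 - 12128) = -3 + 2232 = 2229)
sqrt(P - 13490) = sqrt(2229 - 13490) = sqrt(-11261) = I*sqrt(11261)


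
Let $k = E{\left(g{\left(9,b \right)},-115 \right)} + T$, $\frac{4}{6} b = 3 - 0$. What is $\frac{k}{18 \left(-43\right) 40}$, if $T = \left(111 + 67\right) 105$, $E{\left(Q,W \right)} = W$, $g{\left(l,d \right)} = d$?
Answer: $- \frac{3715}{6192} \approx -0.59997$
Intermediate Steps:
$b = \frac{9}{2}$ ($b = \frac{3 \left(3 - 0\right)}{2} = \frac{3 \left(3 + 0\right)}{2} = \frac{3}{2} \cdot 3 = \frac{9}{2} \approx 4.5$)
$T = 18690$ ($T = 178 \cdot 105 = 18690$)
$k = 18575$ ($k = -115 + 18690 = 18575$)
$\frac{k}{18 \left(-43\right) 40} = \frac{18575}{18 \left(-43\right) 40} = \frac{18575}{\left(-774\right) 40} = \frac{18575}{-30960} = 18575 \left(- \frac{1}{30960}\right) = - \frac{3715}{6192}$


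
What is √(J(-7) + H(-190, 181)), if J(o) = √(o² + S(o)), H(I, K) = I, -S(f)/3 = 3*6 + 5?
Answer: √(-190 + 2*I*√5) ≈ 0.1622 + 13.785*I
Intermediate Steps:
S(f) = -69 (S(f) = -3*(3*6 + 5) = -3*(18 + 5) = -3*23 = -69)
J(o) = √(-69 + o²) (J(o) = √(o² - 69) = √(-69 + o²))
√(J(-7) + H(-190, 181)) = √(√(-69 + (-7)²) - 190) = √(√(-69 + 49) - 190) = √(√(-20) - 190) = √(2*I*√5 - 190) = √(-190 + 2*I*√5)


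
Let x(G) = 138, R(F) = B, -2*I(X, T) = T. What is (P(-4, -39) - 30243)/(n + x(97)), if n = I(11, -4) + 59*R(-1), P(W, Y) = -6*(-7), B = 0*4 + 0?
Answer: -30201/140 ≈ -215.72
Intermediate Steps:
I(X, T) = -T/2
B = 0 (B = 0 + 0 = 0)
P(W, Y) = 42
R(F) = 0
n = 2 (n = -½*(-4) + 59*0 = 2 + 0 = 2)
(P(-4, -39) - 30243)/(n + x(97)) = (42 - 30243)/(2 + 138) = -30201/140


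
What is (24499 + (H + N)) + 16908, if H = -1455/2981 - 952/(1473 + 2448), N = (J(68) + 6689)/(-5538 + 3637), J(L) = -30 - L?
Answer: 919963652393849/22219840401 ≈ 41403.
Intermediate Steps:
N = -6591/1901 (N = ((-30 - 1*68) + 6689)/(-5538 + 3637) = ((-30 - 68) + 6689)/(-1901) = (-98 + 6689)*(-1/1901) = 6591*(-1/1901) = -6591/1901 ≈ -3.4671)
H = -8542967/11688501 (H = -1455*1/2981 - 952/3921 = -1455/2981 - 952*1/3921 = -1455/2981 - 952/3921 = -8542967/11688501 ≈ -0.73089)
(24499 + (H + N)) + 16908 = (24499 + (-8542967/11688501 - 6591/1901)) + 16908 = (24499 - 93279090358/22219840401) + 16908 = 544270590893741/22219840401 + 16908 = 919963652393849/22219840401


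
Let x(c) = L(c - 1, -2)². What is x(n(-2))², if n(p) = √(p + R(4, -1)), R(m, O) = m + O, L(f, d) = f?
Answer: 0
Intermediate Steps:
R(m, O) = O + m
n(p) = √(3 + p) (n(p) = √(p + (-1 + 4)) = √(p + 3) = √(3 + p))
x(c) = (-1 + c)² (x(c) = (c - 1)² = (-1 + c)²)
x(n(-2))² = ((-1 + √(3 - 2))²)² = ((-1 + √1)²)² = ((-1 + 1)²)² = (0²)² = 0² = 0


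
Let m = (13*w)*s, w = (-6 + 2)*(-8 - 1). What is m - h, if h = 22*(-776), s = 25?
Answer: 28772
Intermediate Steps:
w = 36 (w = -4*(-9) = 36)
m = 11700 (m = (13*36)*25 = 468*25 = 11700)
h = -17072
m - h = 11700 - 1*(-17072) = 11700 + 17072 = 28772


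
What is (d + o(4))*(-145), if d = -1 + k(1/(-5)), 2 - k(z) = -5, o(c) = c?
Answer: -1450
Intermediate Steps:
k(z) = 7 (k(z) = 2 - 1*(-5) = 2 + 5 = 7)
d = 6 (d = -1 + 7 = 6)
(d + o(4))*(-145) = (6 + 4)*(-145) = 10*(-145) = -1450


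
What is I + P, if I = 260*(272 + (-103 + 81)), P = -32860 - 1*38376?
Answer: -6236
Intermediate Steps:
P = -71236 (P = -32860 - 38376 = -71236)
I = 65000 (I = 260*(272 - 22) = 260*250 = 65000)
I + P = 65000 - 71236 = -6236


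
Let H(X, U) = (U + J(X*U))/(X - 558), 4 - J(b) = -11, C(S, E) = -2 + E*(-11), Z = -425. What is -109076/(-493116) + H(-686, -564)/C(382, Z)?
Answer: 158588158199/716646962148 ≈ 0.22129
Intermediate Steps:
C(S, E) = -2 - 11*E
J(b) = 15 (J(b) = 4 - 1*(-11) = 4 + 11 = 15)
H(X, U) = (15 + U)/(-558 + X) (H(X, U) = (U + 15)/(X - 558) = (15 + U)/(-558 + X))
-109076/(-493116) + H(-686, -564)/C(382, Z) = -109076/(-493116) + ((15 - 564)/(-558 - 686))/(-2 - 11*(-425)) = -109076*(-1/493116) + (-549/(-1244))/(-2 + 4675) = 27269/123279 - 1/1244*(-549)/4673 = 27269/123279 + (549/1244)*(1/4673) = 27269/123279 + 549/5813212 = 158588158199/716646962148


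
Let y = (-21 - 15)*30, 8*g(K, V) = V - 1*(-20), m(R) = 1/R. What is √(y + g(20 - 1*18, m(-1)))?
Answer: I*√17242/4 ≈ 32.827*I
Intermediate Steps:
g(K, V) = 5/2 + V/8 (g(K, V) = (V - 1*(-20))/8 = (V + 20)/8 = (20 + V)/8 = 5/2 + V/8)
y = -1080 (y = -36*30 = -1080)
√(y + g(20 - 1*18, m(-1))) = √(-1080 + (5/2 + (⅛)/(-1))) = √(-1080 + (5/2 + (⅛)*(-1))) = √(-1080 + (5/2 - ⅛)) = √(-1080 + 19/8) = √(-8621/8) = I*√17242/4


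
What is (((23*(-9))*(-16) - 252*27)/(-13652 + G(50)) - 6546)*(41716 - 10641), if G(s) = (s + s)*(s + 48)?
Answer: -21762599375/107 ≈ -2.0339e+8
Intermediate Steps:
G(s) = 2*s*(48 + s) (G(s) = (2*s)*(48 + s) = 2*s*(48 + s))
(((23*(-9))*(-16) - 252*27)/(-13652 + G(50)) - 6546)*(41716 - 10641) = (((23*(-9))*(-16) - 252*27)/(-13652 + 2*50*(48 + 50)) - 6546)*(41716 - 10641) = ((-207*(-16) - 6804)/(-13652 + 2*50*98) - 6546)*31075 = ((3312 - 6804)/(-13652 + 9800) - 6546)*31075 = (-3492/(-3852) - 6546)*31075 = (-3492*(-1/3852) - 6546)*31075 = (97/107 - 6546)*31075 = -700325/107*31075 = -21762599375/107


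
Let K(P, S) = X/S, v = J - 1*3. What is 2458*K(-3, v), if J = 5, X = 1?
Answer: 1229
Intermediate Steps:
v = 2 (v = 5 - 1*3 = 5 - 3 = 2)
K(P, S) = 1/S
2458*K(-3, v) = 2458/2 = 2458*(½) = 1229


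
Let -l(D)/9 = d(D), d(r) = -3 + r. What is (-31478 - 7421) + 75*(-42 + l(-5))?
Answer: -36649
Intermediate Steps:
l(D) = 27 - 9*D (l(D) = -9*(-3 + D) = 27 - 9*D)
(-31478 - 7421) + 75*(-42 + l(-5)) = (-31478 - 7421) + 75*(-42 + (27 - 9*(-5))) = -38899 + 75*(-42 + (27 + 45)) = -38899 + 75*(-42 + 72) = -38899 + 75*30 = -38899 + 2250 = -36649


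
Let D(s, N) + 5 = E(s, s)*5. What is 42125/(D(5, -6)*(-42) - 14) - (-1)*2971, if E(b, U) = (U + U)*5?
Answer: 30571059/10304 ≈ 2966.9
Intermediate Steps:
E(b, U) = 10*U (E(b, U) = (2*U)*5 = 10*U)
D(s, N) = -5 + 50*s (D(s, N) = -5 + (10*s)*5 = -5 + 50*s)
42125/(D(5, -6)*(-42) - 14) - (-1)*2971 = 42125/((-5 + 50*5)*(-42) - 14) - (-1)*2971 = 42125/((-5 + 250)*(-42) - 14) - 1*(-2971) = 42125/(245*(-42) - 14) + 2971 = 42125/(-10290 - 14) + 2971 = 42125/(-10304) + 2971 = 42125*(-1/10304) + 2971 = -42125/10304 + 2971 = 30571059/10304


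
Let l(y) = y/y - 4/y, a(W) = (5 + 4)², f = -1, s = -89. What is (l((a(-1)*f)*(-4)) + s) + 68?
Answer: -1621/81 ≈ -20.012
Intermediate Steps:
a(W) = 81 (a(W) = 9² = 81)
l(y) = 1 - 4/y
(l((a(-1)*f)*(-4)) + s) + 68 = ((-4 + (81*(-1))*(-4))/(((81*(-1))*(-4))) - 89) + 68 = ((-4 - 81*(-4))/((-81*(-4))) - 89) + 68 = ((-4 + 324)/324 - 89) + 68 = ((1/324)*320 - 89) + 68 = (80/81 - 89) + 68 = -7129/81 + 68 = -1621/81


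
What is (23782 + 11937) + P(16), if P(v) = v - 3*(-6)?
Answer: 35753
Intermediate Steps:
P(v) = 18 + v (P(v) = v + 18 = 18 + v)
(23782 + 11937) + P(16) = (23782 + 11937) + (18 + 16) = 35719 + 34 = 35753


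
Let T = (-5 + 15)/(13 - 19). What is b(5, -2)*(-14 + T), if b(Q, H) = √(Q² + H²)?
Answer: -47*√29/3 ≈ -84.368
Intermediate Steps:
T = -5/3 (T = 10/(-6) = 10*(-⅙) = -5/3 ≈ -1.6667)
b(Q, H) = √(H² + Q²)
b(5, -2)*(-14 + T) = √((-2)² + 5²)*(-14 - 5/3) = √(4 + 25)*(-47/3) = √29*(-47/3) = -47*√29/3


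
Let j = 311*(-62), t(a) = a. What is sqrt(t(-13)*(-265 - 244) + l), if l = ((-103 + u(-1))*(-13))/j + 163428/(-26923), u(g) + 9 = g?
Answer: 9*sqrt(21994980495006980474)/519129286 ≈ 81.307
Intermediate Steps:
u(g) = -9 + g
j = -19282
l = -3190768583/519129286 (l = ((-103 + (-9 - 1))*(-13))/(-19282) + 163428/(-26923) = ((-103 - 10)*(-13))*(-1/19282) + 163428*(-1/26923) = -113*(-13)*(-1/19282) - 163428/26923 = 1469*(-1/19282) - 163428/26923 = -1469/19282 - 163428/26923 = -3190768583/519129286 ≈ -6.1464)
sqrt(t(-13)*(-265 - 244) + l) = sqrt(-13*(-265 - 244) - 3190768583/519129286) = sqrt(-13*(-509) - 3190768583/519129286) = sqrt(6617 - 3190768583/519129286) = sqrt(3431887716879/519129286) = 9*sqrt(21994980495006980474)/519129286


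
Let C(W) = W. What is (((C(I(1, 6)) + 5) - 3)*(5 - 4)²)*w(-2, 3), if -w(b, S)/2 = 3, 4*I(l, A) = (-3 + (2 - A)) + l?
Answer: -3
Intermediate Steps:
I(l, A) = -¼ - A/4 + l/4 (I(l, A) = ((-3 + (2 - A)) + l)/4 = ((-1 - A) + l)/4 = (-1 + l - A)/4 = -¼ - A/4 + l/4)
w(b, S) = -6 (w(b, S) = -2*3 = -6)
(((C(I(1, 6)) + 5) - 3)*(5 - 4)²)*w(-2, 3) = ((((-¼ - ¼*6 + (¼)*1) + 5) - 3)*(5 - 4)²)*(-6) = ((((-¼ - 3/2 + ¼) + 5) - 3)*1²)*(-6) = (((-3/2 + 5) - 3)*1)*(-6) = ((7/2 - 3)*1)*(-6) = ((½)*1)*(-6) = (½)*(-6) = -3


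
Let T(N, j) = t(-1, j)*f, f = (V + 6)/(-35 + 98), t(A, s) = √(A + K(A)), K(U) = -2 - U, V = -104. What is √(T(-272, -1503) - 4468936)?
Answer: √(-40220424 - 14*I*√2)/3 ≈ 0.00052032 - 2114.0*I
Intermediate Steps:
t(A, s) = I*√2 (t(A, s) = √(A + (-2 - A)) = √(-2) = I*√2)
f = -14/9 (f = (-104 + 6)/(-35 + 98) = -98/63 = -98*1/63 = -14/9 ≈ -1.5556)
T(N, j) = -14*I*√2/9 (T(N, j) = (I*√2)*(-14/9) = -14*I*√2/9)
√(T(-272, -1503) - 4468936) = √(-14*I*√2/9 - 4468936) = √(-4468936 - 14*I*√2/9)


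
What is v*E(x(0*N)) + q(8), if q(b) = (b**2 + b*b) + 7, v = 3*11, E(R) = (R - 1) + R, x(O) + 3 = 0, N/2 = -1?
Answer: -96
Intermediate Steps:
N = -2 (N = 2*(-1) = -2)
x(O) = -3 (x(O) = -3 + 0 = -3)
E(R) = -1 + 2*R (E(R) = (-1 + R) + R = -1 + 2*R)
v = 33
q(b) = 7 + 2*b**2 (q(b) = (b**2 + b**2) + 7 = 2*b**2 + 7 = 7 + 2*b**2)
v*E(x(0*N)) + q(8) = 33*(-1 + 2*(-3)) + (7 + 2*8**2) = 33*(-1 - 6) + (7 + 2*64) = 33*(-7) + (7 + 128) = -231 + 135 = -96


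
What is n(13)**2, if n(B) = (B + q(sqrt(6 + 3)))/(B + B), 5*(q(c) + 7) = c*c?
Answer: 9/100 ≈ 0.090000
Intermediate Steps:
q(c) = -7 + c**2/5 (q(c) = -7 + (c*c)/5 = -7 + c**2/5)
n(B) = (-26/5 + B)/(2*B) (n(B) = (B + (-7 + (sqrt(6 + 3))**2/5))/(B + B) = (B + (-7 + (sqrt(9))**2/5))/((2*B)) = (B + (-7 + (1/5)*3**2))*(1/(2*B)) = (B + (-7 + (1/5)*9))*(1/(2*B)) = (B + (-7 + 9/5))*(1/(2*B)) = (B - 26/5)*(1/(2*B)) = (-26/5 + B)*(1/(2*B)) = (-26/5 + B)/(2*B))
n(13)**2 = ((1/10)*(-26 + 5*13)/13)**2 = ((1/10)*(1/13)*(-26 + 65))**2 = ((1/10)*(1/13)*39)**2 = (3/10)**2 = 9/100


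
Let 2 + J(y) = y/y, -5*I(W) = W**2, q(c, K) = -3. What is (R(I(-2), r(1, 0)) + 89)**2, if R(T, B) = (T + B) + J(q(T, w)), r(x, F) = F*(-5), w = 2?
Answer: 190096/25 ≈ 7603.8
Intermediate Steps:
I(W) = -W**2/5
J(y) = -1 (J(y) = -2 + y/y = -2 + 1 = -1)
r(x, F) = -5*F
R(T, B) = -1 + B + T (R(T, B) = (T + B) - 1 = (B + T) - 1 = -1 + B + T)
(R(I(-2), r(1, 0)) + 89)**2 = ((-1 - 5*0 - 1/5*(-2)**2) + 89)**2 = ((-1 + 0 - 1/5*4) + 89)**2 = ((-1 + 0 - 4/5) + 89)**2 = (-9/5 + 89)**2 = (436/5)**2 = 190096/25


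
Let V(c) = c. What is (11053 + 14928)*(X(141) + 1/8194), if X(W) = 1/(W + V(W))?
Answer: 55053739/577677 ≈ 95.302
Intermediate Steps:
X(W) = 1/(2*W) (X(W) = 1/(W + W) = 1/(2*W))
(11053 + 14928)*(X(141) + 1/8194) = (11053 + 14928)*((½)/141 + 1/8194) = 25981*((½)*(1/141) + 1/8194) = 25981*(1/282 + 1/8194) = 25981*(2119/577677) = 55053739/577677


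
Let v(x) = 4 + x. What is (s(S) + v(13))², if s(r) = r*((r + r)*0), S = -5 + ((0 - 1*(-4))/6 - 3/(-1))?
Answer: 289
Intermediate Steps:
S = -4/3 (S = -5 + ((0 + 4)*(⅙) - 3*(-1)) = -5 + (4*(⅙) + 3) = -5 + (⅔ + 3) = -5 + 11/3 = -4/3 ≈ -1.3333)
s(r) = 0 (s(r) = r*((2*r)*0) = r*0 = 0)
(s(S) + v(13))² = (0 + (4 + 13))² = (0 + 17)² = 17² = 289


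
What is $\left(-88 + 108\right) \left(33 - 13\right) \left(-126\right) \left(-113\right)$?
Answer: $5695200$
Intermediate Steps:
$\left(-88 + 108\right) \left(33 - 13\right) \left(-126\right) \left(-113\right) = 20 \cdot 20 \left(-126\right) \left(-113\right) = 400 \left(-126\right) \left(-113\right) = \left(-50400\right) \left(-113\right) = 5695200$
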